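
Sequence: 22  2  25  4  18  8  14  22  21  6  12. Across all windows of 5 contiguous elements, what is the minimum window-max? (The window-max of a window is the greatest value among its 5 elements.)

22

Window maxs for each of the 7 positions:
22 2 25 4 18 → max 25
2 25 4 18 8 → max 25
25 4 18 8 14 → max 25
4 18 8 14 22 → max 22
18 8 14 22 21 → max 22
8 14 22 21 6 → max 22
14 22 21 6 12 → max 22
Minimum of these is 22.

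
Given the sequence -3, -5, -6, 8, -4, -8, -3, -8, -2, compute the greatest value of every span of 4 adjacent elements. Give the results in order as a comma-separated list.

[-3, -5, -6, 8] → max 8
[-5, -6, 8, -4] → max 8
[-6, 8, -4, -8] → max 8
[8, -4, -8, -3] → max 8
[-4, -8, -3, -8] → max -3
[-8, -3, -8, -2] → max -2

8, 8, 8, 8, -3, -2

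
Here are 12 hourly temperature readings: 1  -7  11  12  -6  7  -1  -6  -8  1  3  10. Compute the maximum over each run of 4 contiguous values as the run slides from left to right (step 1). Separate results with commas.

Sliding a size-4 window across the 12 values:
[1, -7, 11, 12] → max 12
[-7, 11, 12, -6] → max 12
[11, 12, -6, 7] → max 12
[12, -6, 7, -1] → max 12
[-6, 7, -1, -6] → max 7
[7, -1, -6, -8] → max 7
[-1, -6, -8, 1] → max 1
[-6, -8, 1, 3] → max 3
[-8, 1, 3, 10] → max 10

12, 12, 12, 12, 7, 7, 1, 3, 10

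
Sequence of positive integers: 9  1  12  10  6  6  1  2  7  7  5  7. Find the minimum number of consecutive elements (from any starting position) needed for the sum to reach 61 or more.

10

add 9: running sum 9 < 61
add 1: running sum 10 < 61
add 12: running sum 22 < 61
add 10: running sum 32 < 61
add 6: running sum 38 < 61
add 6: running sum 44 < 61
add 1: running sum 45 < 61
add 2: running sum 47 < 61
add 7: running sum 54 < 61
add 7: shortest ending here [9, 1, 12, 10, 6, 6, 1, 2, 7, 7] sum 61, len 10
add 5: shortest ending here [9, 1, 12, 10, 6, 6, 1, 2, 7, 7, 5] sum 66, len 11
add 7: shortest ending here [12, 10, 6, 6, 1, 2, 7, 7, 5, 7] sum 63, len 10
Shortest qualifying length: 10.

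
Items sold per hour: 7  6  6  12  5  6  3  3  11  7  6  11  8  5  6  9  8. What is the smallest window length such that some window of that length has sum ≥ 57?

add 7: running sum 7 < 57
add 6: running sum 13 < 57
add 6: running sum 19 < 57
add 12: running sum 31 < 57
add 5: running sum 36 < 57
add 6: running sum 42 < 57
add 3: running sum 45 < 57
add 3: running sum 48 < 57
add 11: shortest ending here [7, 6, 6, 12, 5, 6, 3, 3, 11] sum 59, len 9
add 7: shortest ending here [6, 6, 12, 5, 6, 3, 3, 11, 7] sum 59, len 9
add 6: shortest ending here [6, 12, 5, 6, 3, 3, 11, 7, 6] sum 59, len 9
add 11: shortest ending here [12, 5, 6, 3, 3, 11, 7, 6, 11] sum 64, len 9
add 8: shortest ending here [5, 6, 3, 3, 11, 7, 6, 11, 8] sum 60, len 9
add 5: shortest ending here [6, 3, 3, 11, 7, 6, 11, 8, 5] sum 60, len 9
add 6: shortest ending here [3, 11, 7, 6, 11, 8, 5, 6] sum 57, len 8
add 9: shortest ending here [11, 7, 6, 11, 8, 5, 6, 9] sum 63, len 8
add 8: shortest ending here [7, 6, 11, 8, 5, 6, 9, 8] sum 60, len 8
Shortest qualifying length: 8.

8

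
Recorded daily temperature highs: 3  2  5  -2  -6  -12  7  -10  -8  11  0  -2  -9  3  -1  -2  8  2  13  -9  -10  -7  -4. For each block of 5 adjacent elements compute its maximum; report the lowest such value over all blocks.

3

[3, 2, 5, -2, -6] → max 5
[2, 5, -2, -6, -12] → max 5
[5, -2, -6, -12, 7] → max 7
[-2, -6, -12, 7, -10] → max 7
[-6, -12, 7, -10, -8] → max 7
[-12, 7, -10, -8, 11] → max 11
[7, -10, -8, 11, 0] → max 11
[-10, -8, 11, 0, -2] → max 11
[-8, 11, 0, -2, -9] → max 11
[11, 0, -2, -9, 3] → max 11
[0, -2, -9, 3, -1] → max 3
[-2, -9, 3, -1, -2] → max 3
[-9, 3, -1, -2, 8] → max 8
[3, -1, -2, 8, 2] → max 8
[-1, -2, 8, 2, 13] → max 13
[-2, 8, 2, 13, -9] → max 13
[8, 2, 13, -9, -10] → max 13
[2, 13, -9, -10, -7] → max 13
[13, -9, -10, -7, -4] → max 13
Lowest of these is 3.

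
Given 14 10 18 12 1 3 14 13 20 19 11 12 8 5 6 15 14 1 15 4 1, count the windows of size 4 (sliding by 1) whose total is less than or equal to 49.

[14, 10, 18, 12] → sum 54
[10, 18, 12, 1] → sum 41  ≤ 49 ✓
[18, 12, 1, 3] → sum 34  ≤ 49 ✓
[12, 1, 3, 14] → sum 30  ≤ 49 ✓
[1, 3, 14, 13] → sum 31  ≤ 49 ✓
[3, 14, 13, 20] → sum 50
[14, 13, 20, 19] → sum 66
[13, 20, 19, 11] → sum 63
[20, 19, 11, 12] → sum 62
[19, 11, 12, 8] → sum 50
[11, 12, 8, 5] → sum 36  ≤ 49 ✓
[12, 8, 5, 6] → sum 31  ≤ 49 ✓
[8, 5, 6, 15] → sum 34  ≤ 49 ✓
[5, 6, 15, 14] → sum 40  ≤ 49 ✓
[6, 15, 14, 1] → sum 36  ≤ 49 ✓
[15, 14, 1, 15] → sum 45  ≤ 49 ✓
[14, 1, 15, 4] → sum 34  ≤ 49 ✓
[1, 15, 4, 1] → sum 21  ≤ 49 ✓
12 windows satisfy the condition.

12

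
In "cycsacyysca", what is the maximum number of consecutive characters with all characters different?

4

[c] len 1
[c, y] len 2
[y, c] len 2
[y, c, s] len 3
[y, c, s, a] len 4
[s, a, c] len 3
[s, a, c, y] len 4
[y] len 1
[y, s] len 2
[y, s, c] len 3
[y, s, c, a] len 4
Longest all-distinct length: 4.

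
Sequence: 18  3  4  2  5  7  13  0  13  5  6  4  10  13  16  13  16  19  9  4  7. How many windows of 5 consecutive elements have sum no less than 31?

18 3 4 2 5 → sum 32  ≥ 31 ✓
3 4 2 5 7 → sum 21
4 2 5 7 13 → sum 31  ≥ 31 ✓
2 5 7 13 0 → sum 27
5 7 13 0 13 → sum 38  ≥ 31 ✓
7 13 0 13 5 → sum 38  ≥ 31 ✓
13 0 13 5 6 → sum 37  ≥ 31 ✓
0 13 5 6 4 → sum 28
13 5 6 4 10 → sum 38  ≥ 31 ✓
5 6 4 10 13 → sum 38  ≥ 31 ✓
6 4 10 13 16 → sum 49  ≥ 31 ✓
4 10 13 16 13 → sum 56  ≥ 31 ✓
10 13 16 13 16 → sum 68  ≥ 31 ✓
13 16 13 16 19 → sum 77  ≥ 31 ✓
16 13 16 19 9 → sum 73  ≥ 31 ✓
13 16 19 9 4 → sum 61  ≥ 31 ✓
16 19 9 4 7 → sum 55  ≥ 31 ✓
14 windows satisfy the condition.

14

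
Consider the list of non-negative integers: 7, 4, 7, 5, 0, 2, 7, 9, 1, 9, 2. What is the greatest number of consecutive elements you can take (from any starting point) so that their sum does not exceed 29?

6

Extend to the right; shrink from the left whenever the sum exceeds 29:
→ 7: sum 7, len 1
→ 4: sum 11, len 2
→ 7: sum 18, len 3
→ 5: sum 23, len 4
→ 0: sum 23, len 5
→ 2: sum 25, len 6
→ 7 (dropped 7): sum 25, len 6
→ 9 (dropped 4, 7): sum 23, len 5
→ 1: sum 24, len 6
→ 9 (dropped 5): sum 28, len 6
→ 2 (dropped 0, 2): sum 28, len 5
Longest length seen: 6.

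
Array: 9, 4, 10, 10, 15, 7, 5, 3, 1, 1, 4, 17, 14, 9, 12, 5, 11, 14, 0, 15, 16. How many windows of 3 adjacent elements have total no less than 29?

8

(9, 4, 10) → sum 23
(4, 10, 10) → sum 24
(10, 10, 15) → sum 35  ≥ 29 ✓
(10, 15, 7) → sum 32  ≥ 29 ✓
(15, 7, 5) → sum 27
(7, 5, 3) → sum 15
(5, 3, 1) → sum 9
(3, 1, 1) → sum 5
(1, 1, 4) → sum 6
(1, 4, 17) → sum 22
(4, 17, 14) → sum 35  ≥ 29 ✓
(17, 14, 9) → sum 40  ≥ 29 ✓
(14, 9, 12) → sum 35  ≥ 29 ✓
(9, 12, 5) → sum 26
(12, 5, 11) → sum 28
(5, 11, 14) → sum 30  ≥ 29 ✓
(11, 14, 0) → sum 25
(14, 0, 15) → sum 29  ≥ 29 ✓
(0, 15, 16) → sum 31  ≥ 29 ✓
8 windows satisfy the condition.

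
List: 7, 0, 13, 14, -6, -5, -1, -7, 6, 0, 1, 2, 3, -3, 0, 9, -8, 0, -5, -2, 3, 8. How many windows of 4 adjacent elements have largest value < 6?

6

7 0 13 14 → max 14
0 13 14 -6 → max 14
13 14 -6 -5 → max 14
14 -6 -5 -1 → max 14
-6 -5 -1 -7 → max -1  < 6 ✓
-5 -1 -7 6 → max 6
-1 -7 6 0 → max 6
-7 6 0 1 → max 6
6 0 1 2 → max 6
0 1 2 3 → max 3  < 6 ✓
1 2 3 -3 → max 3  < 6 ✓
2 3 -3 0 → max 3  < 6 ✓
3 -3 0 9 → max 9
-3 0 9 -8 → max 9
0 9 -8 0 → max 9
9 -8 0 -5 → max 9
-8 0 -5 -2 → max 0  < 6 ✓
0 -5 -2 3 → max 3  < 6 ✓
-5 -2 3 8 → max 8
6 windows satisfy the condition.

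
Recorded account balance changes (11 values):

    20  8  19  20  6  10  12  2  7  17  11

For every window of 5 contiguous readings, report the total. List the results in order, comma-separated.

Sliding a size-5 window across the 11 values:
[20, 8, 19, 20, 6] → sum 73
[8, 19, 20, 6, 10] → sum 63
[19, 20, 6, 10, 12] → sum 67
[20, 6, 10, 12, 2] → sum 50
[6, 10, 12, 2, 7] → sum 37
[10, 12, 2, 7, 17] → sum 48
[12, 2, 7, 17, 11] → sum 49

73, 63, 67, 50, 37, 48, 49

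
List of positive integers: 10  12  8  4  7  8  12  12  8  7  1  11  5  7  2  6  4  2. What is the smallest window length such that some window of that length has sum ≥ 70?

add 10: running sum 10 < 70
add 12: running sum 22 < 70
add 8: running sum 30 < 70
add 4: running sum 34 < 70
add 7: running sum 41 < 70
add 8: running sum 49 < 70
add 12: running sum 61 < 70
add 12: shortest ending here [10, 12, 8, 4, 7, 8, 12, 12] sum 73, len 8
add 8: shortest ending here [12, 8, 4, 7, 8, 12, 12, 8] sum 71, len 8
add 7: shortest ending here [12, 8, 4, 7, 8, 12, 12, 8, 7] sum 78, len 9
add 1: shortest ending here [12, 8, 4, 7, 8, 12, 12, 8, 7, 1] sum 79, len 10
add 11: shortest ending here [4, 7, 8, 12, 12, 8, 7, 1, 11] sum 70, len 9
add 5: shortest ending here [7, 8, 12, 12, 8, 7, 1, 11, 5] sum 71, len 9
add 7: shortest ending here [8, 12, 12, 8, 7, 1, 11, 5, 7] sum 71, len 9
add 2: shortest ending here [8, 12, 12, 8, 7, 1, 11, 5, 7, 2] sum 73, len 10
add 6: shortest ending here [12, 12, 8, 7, 1, 11, 5, 7, 2, 6] sum 71, len 10
add 4: shortest ending here [12, 12, 8, 7, 1, 11, 5, 7, 2, 6, 4] sum 75, len 11
add 2: shortest ending here [12, 12, 8, 7, 1, 11, 5, 7, 2, 6, 4, 2] sum 77, len 12
Shortest qualifying length: 8.

8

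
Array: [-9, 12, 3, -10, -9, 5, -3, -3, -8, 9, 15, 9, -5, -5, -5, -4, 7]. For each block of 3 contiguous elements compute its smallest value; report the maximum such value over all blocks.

(-9, 12, 3) → min -9
(12, 3, -10) → min -10
(3, -10, -9) → min -10
(-10, -9, 5) → min -10
(-9, 5, -3) → min -9
(5, -3, -3) → min -3
(-3, -3, -8) → min -8
(-3, -8, 9) → min -8
(-8, 9, 15) → min -8
(9, 15, 9) → min 9
(15, 9, -5) → min -5
(9, -5, -5) → min -5
(-5, -5, -5) → min -5
(-5, -5, -4) → min -5
(-5, -4, 7) → min -5
Maximum of these is 9.

9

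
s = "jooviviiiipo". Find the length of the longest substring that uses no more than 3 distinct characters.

[j] 1 distinct, len 1
[j, o] 2 distinct, len 2
[j, o, o] 2 distinct, len 3
[j, o, o, v] 3 distinct, len 4
[o, o, v, i] 3 distinct, len 4
[o, o, v, i, v] 3 distinct, len 5
[o, o, v, i, v, i] 3 distinct, len 6
[o, o, v, i, v, i, i] 3 distinct, len 7
[o, o, v, i, v, i, i, i] 3 distinct, len 8
[o, o, v, i, v, i, i, i, i] 3 distinct, len 9
[v, i, v, i, i, i, i, p] 3 distinct, len 8
[i, i, i, i, p, o] 3 distinct, len 6
Longest length with ≤3 distinct: 9.

9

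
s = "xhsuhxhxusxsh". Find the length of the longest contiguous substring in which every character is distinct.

4

[x] len 1
[x, h] len 2
[x, h, s] len 3
[x, h, s, u] len 4
[s, u, h] len 3
[s, u, h, x] len 4
[x, h] len 2
[h, x] len 2
[h, x, u] len 3
[h, x, u, s] len 4
[u, s, x] len 3
[x, s] len 2
[x, s, h] len 3
Longest all-distinct length: 4.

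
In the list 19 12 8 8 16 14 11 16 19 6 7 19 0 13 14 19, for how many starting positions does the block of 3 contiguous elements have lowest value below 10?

10

19 12 8 → min 8  < 10 ✓
12 8 8 → min 8  < 10 ✓
8 8 16 → min 8  < 10 ✓
8 16 14 → min 8  < 10 ✓
16 14 11 → min 11
14 11 16 → min 11
11 16 19 → min 11
16 19 6 → min 6  < 10 ✓
19 6 7 → min 6  < 10 ✓
6 7 19 → min 6  < 10 ✓
7 19 0 → min 0  < 10 ✓
19 0 13 → min 0  < 10 ✓
0 13 14 → min 0  < 10 ✓
13 14 19 → min 13
10 windows satisfy the condition.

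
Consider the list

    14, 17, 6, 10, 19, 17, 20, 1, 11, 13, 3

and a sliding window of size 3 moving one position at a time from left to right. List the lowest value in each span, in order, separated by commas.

6, 6, 6, 10, 17, 1, 1, 1, 3

14 17 6 → min 6
17 6 10 → min 6
6 10 19 → min 6
10 19 17 → min 10
19 17 20 → min 17
17 20 1 → min 1
20 1 11 → min 1
1 11 13 → min 1
11 13 3 → min 3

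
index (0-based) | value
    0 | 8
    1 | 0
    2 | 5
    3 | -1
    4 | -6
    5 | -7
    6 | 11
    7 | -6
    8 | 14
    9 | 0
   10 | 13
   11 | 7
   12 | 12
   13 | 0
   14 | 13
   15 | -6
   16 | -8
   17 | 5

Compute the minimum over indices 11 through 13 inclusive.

0

Elements at indices 11..13: 7, 12, 0
min(7, 12, 0) = 0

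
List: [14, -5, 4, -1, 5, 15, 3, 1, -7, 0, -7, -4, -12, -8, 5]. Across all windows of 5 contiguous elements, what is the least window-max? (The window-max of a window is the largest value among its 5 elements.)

0

Window maxs for each of the 11 positions:
[14, -5, 4, -1, 5] → max 14
[-5, 4, -1, 5, 15] → max 15
[4, -1, 5, 15, 3] → max 15
[-1, 5, 15, 3, 1] → max 15
[5, 15, 3, 1, -7] → max 15
[15, 3, 1, -7, 0] → max 15
[3, 1, -7, 0, -7] → max 3
[1, -7, 0, -7, -4] → max 1
[-7, 0, -7, -4, -12] → max 0
[0, -7, -4, -12, -8] → max 0
[-7, -4, -12, -8, 5] → max 5
Least of these is 0.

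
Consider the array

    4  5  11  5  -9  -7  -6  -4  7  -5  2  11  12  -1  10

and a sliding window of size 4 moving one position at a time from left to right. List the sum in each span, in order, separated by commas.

25, 12, 0, -17, -26, -10, -8, 0, 15, 20, 24, 32

4 5 11 5 → sum 25
5 11 5 -9 → sum 12
11 5 -9 -7 → sum 0
5 -9 -7 -6 → sum -17
-9 -7 -6 -4 → sum -26
-7 -6 -4 7 → sum -10
-6 -4 7 -5 → sum -8
-4 7 -5 2 → sum 0
7 -5 2 11 → sum 15
-5 2 11 12 → sum 20
2 11 12 -1 → sum 24
11 12 -1 10 → sum 32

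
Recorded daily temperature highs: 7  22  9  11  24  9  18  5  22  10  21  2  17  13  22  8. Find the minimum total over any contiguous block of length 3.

Window sums for each of the 14 positions:
(7, 22, 9) → sum 38
(22, 9, 11) → sum 42
(9, 11, 24) → sum 44
(11, 24, 9) → sum 44
(24, 9, 18) → sum 51
(9, 18, 5) → sum 32
(18, 5, 22) → sum 45
(5, 22, 10) → sum 37
(22, 10, 21) → sum 53
(10, 21, 2) → sum 33
(21, 2, 17) → sum 40
(2, 17, 13) → sum 32
(17, 13, 22) → sum 52
(13, 22, 8) → sum 43
Minimum of these is 32.

32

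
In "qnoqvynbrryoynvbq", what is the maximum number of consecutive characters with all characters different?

7

[q] len 1
[q, n] len 2
[q, n, o] len 3
[n, o, q] len 3
[n, o, q, v] len 4
[n, o, q, v, y] len 5
[o, q, v, y, n] len 5
[o, q, v, y, n, b] len 6
[o, q, v, y, n, b, r] len 7
[r] len 1
[r, y] len 2
[r, y, o] len 3
[o, y] len 2
[o, y, n] len 3
[o, y, n, v] len 4
[o, y, n, v, b] len 5
[o, y, n, v, b, q] len 6
Longest all-distinct length: 7.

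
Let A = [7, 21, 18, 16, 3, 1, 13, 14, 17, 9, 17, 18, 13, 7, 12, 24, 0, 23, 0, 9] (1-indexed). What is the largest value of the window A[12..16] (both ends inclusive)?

Elements at indices 12..16: 18, 13, 7, 12, 24
max(18, 13, 7, 12, 24) = 24

24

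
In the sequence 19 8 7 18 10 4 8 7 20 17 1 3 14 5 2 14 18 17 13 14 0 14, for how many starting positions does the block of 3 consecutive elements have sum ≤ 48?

(19, 8, 7) → sum 34  ≤ 48 ✓
(8, 7, 18) → sum 33  ≤ 48 ✓
(7, 18, 10) → sum 35  ≤ 48 ✓
(18, 10, 4) → sum 32  ≤ 48 ✓
(10, 4, 8) → sum 22  ≤ 48 ✓
(4, 8, 7) → sum 19  ≤ 48 ✓
(8, 7, 20) → sum 35  ≤ 48 ✓
(7, 20, 17) → sum 44  ≤ 48 ✓
(20, 17, 1) → sum 38  ≤ 48 ✓
(17, 1, 3) → sum 21  ≤ 48 ✓
(1, 3, 14) → sum 18  ≤ 48 ✓
(3, 14, 5) → sum 22  ≤ 48 ✓
(14, 5, 2) → sum 21  ≤ 48 ✓
(5, 2, 14) → sum 21  ≤ 48 ✓
(2, 14, 18) → sum 34  ≤ 48 ✓
(14, 18, 17) → sum 49
(18, 17, 13) → sum 48  ≤ 48 ✓
(17, 13, 14) → sum 44  ≤ 48 ✓
(13, 14, 0) → sum 27  ≤ 48 ✓
(14, 0, 14) → sum 28  ≤ 48 ✓
19 windows satisfy the condition.

19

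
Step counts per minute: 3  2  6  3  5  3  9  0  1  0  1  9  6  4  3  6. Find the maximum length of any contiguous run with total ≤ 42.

12

→ 3: sum 3, len 1
→ 2: sum 5, len 2
→ 6: sum 11, len 3
→ 3: sum 14, len 4
→ 5: sum 19, len 5
→ 3: sum 22, len 6
→ 9: sum 31, len 7
→ 0: sum 31, len 8
→ 1: sum 32, len 9
→ 0: sum 32, len 10
→ 1: sum 33, len 11
→ 9: sum 42, len 12
→ 6 (dropped 3, 2, 6): sum 37, len 10
→ 4: sum 41, len 11
→ 3 (dropped 3): sum 41, len 11
→ 6 (dropped 5): sum 42, len 11
Longest length seen: 12.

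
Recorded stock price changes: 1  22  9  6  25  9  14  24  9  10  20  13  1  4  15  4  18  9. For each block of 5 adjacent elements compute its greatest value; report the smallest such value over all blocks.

[1, 22, 9, 6, 25] → max 25
[22, 9, 6, 25, 9] → max 25
[9, 6, 25, 9, 14] → max 25
[6, 25, 9, 14, 24] → max 25
[25, 9, 14, 24, 9] → max 25
[9, 14, 24, 9, 10] → max 24
[14, 24, 9, 10, 20] → max 24
[24, 9, 10, 20, 13] → max 24
[9, 10, 20, 13, 1] → max 20
[10, 20, 13, 1, 4] → max 20
[20, 13, 1, 4, 15] → max 20
[13, 1, 4, 15, 4] → max 15
[1, 4, 15, 4, 18] → max 18
[4, 15, 4, 18, 9] → max 18
Smallest of these is 15.

15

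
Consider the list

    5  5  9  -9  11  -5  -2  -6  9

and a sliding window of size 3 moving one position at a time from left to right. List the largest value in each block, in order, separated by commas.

(5, 5, 9) → max 9
(5, 9, -9) → max 9
(9, -9, 11) → max 11
(-9, 11, -5) → max 11
(11, -5, -2) → max 11
(-5, -2, -6) → max -2
(-2, -6, 9) → max 9

9, 9, 11, 11, 11, -2, 9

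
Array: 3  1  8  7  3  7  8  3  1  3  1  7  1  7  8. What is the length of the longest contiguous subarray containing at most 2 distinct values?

add 3: window [3] (1 distinct), len 1
add 1: window [3, 1] (2 distinct), len 2
add 8: window [1, 8] (2 distinct), len 2
add 7: window [8, 7] (2 distinct), len 2
add 3: window [7, 3] (2 distinct), len 2
add 7: window [7, 3, 7] (2 distinct), len 3
add 8: window [7, 8] (2 distinct), len 2
add 3: window [8, 3] (2 distinct), len 2
add 1: window [3, 1] (2 distinct), len 2
add 3: window [3, 1, 3] (2 distinct), len 3
add 1: window [3, 1, 3, 1] (2 distinct), len 4
add 7: window [1, 7] (2 distinct), len 2
add 1: window [1, 7, 1] (2 distinct), len 3
add 7: window [1, 7, 1, 7] (2 distinct), len 4
add 8: window [7, 8] (2 distinct), len 2
Longest length with ≤2 distinct: 4.

4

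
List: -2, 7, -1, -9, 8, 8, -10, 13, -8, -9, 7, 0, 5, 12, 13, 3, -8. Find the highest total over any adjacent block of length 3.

30

(-2, 7, -1) → sum 4
(7, -1, -9) → sum -3
(-1, -9, 8) → sum -2
(-9, 8, 8) → sum 7
(8, 8, -10) → sum 6
(8, -10, 13) → sum 11
(-10, 13, -8) → sum -5
(13, -8, -9) → sum -4
(-8, -9, 7) → sum -10
(-9, 7, 0) → sum -2
(7, 0, 5) → sum 12
(0, 5, 12) → sum 17
(5, 12, 13) → sum 30
(12, 13, 3) → sum 28
(13, 3, -8) → sum 8
Highest of these is 30.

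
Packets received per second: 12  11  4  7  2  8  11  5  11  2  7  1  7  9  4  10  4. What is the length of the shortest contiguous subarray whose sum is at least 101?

add 12: running sum 12 < 101
add 11: running sum 23 < 101
add 4: running sum 27 < 101
add 7: running sum 34 < 101
add 2: running sum 36 < 101
add 8: running sum 44 < 101
add 11: running sum 55 < 101
add 5: running sum 60 < 101
add 11: running sum 71 < 101
add 2: running sum 73 < 101
add 7: running sum 80 < 101
add 1: running sum 81 < 101
add 7: running sum 88 < 101
add 9: running sum 97 < 101
end 14: [12, 11, 4, 7, 2, 8, 11, 5, 11, 2, 7, 1, 7, 9, 4] sum 101, len 15
end 15: [12, 11, 4, 7, 2, 8, 11, 5, 11, 2, 7, 1, 7, 9, 4, 10] sum 111, len 16
end 16: [11, 4, 7, 2, 8, 11, 5, 11, 2, 7, 1, 7, 9, 4, 10, 4] sum 103, len 16
Shortest qualifying length: 15.

15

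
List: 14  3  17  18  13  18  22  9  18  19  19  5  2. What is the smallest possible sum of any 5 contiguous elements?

63

Window sums for each of the 9 positions:
(14, 3, 17, 18, 13) → sum 65
(3, 17, 18, 13, 18) → sum 69
(17, 18, 13, 18, 22) → sum 88
(18, 13, 18, 22, 9) → sum 80
(13, 18, 22, 9, 18) → sum 80
(18, 22, 9, 18, 19) → sum 86
(22, 9, 18, 19, 19) → sum 87
(9, 18, 19, 19, 5) → sum 70
(18, 19, 19, 5, 2) → sum 63
Smallest of these is 63.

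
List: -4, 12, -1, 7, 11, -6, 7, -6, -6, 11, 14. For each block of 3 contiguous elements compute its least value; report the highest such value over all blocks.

-1

(-4, 12, -1) → min -4
(12, -1, 7) → min -1
(-1, 7, 11) → min -1
(7, 11, -6) → min -6
(11, -6, 7) → min -6
(-6, 7, -6) → min -6
(7, -6, -6) → min -6
(-6, -6, 11) → min -6
(-6, 11, 14) → min -6
Highest of these is -1.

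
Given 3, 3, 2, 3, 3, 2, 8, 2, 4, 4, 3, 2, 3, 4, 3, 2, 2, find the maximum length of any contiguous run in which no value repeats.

add 3: [3] len 1
add 3 (repeat 3, move left end past it): [3] len 1
add 2: [3, 2] len 2
add 3 (repeat 3, move left end past it): [2, 3] len 2
add 3 (repeat 3, move left end past it): [3] len 1
add 2: [3, 2] len 2
add 8: [3, 2, 8] len 3
add 2 (repeat 2, move left end past it): [8, 2] len 2
add 4: [8, 2, 4] len 3
add 4 (repeat 4, move left end past it): [4] len 1
add 3: [4, 3] len 2
add 2: [4, 3, 2] len 3
add 3 (repeat 3, move left end past it): [2, 3] len 2
add 4: [2, 3, 4] len 3
add 3 (repeat 3, move left end past it): [4, 3] len 2
add 2: [4, 3, 2] len 3
add 2 (repeat 2, move left end past it): [2] len 1
Longest all-distinct length: 3.

3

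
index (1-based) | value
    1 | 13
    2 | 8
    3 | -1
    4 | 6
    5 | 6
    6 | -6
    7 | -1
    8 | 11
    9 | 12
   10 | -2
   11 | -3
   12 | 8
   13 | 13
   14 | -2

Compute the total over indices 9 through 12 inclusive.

Elements at indices 9..12: 12, -2, -3, 8
sum(12, -2, -3, 8) = 15

15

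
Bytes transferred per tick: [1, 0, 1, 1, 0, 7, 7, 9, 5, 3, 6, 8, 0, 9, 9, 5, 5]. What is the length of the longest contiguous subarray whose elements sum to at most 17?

add 1: [1] sum 1, len 1
add 0: [1, 0] sum 1, len 2
add 1: [1, 0, 1] sum 2, len 3
add 1: [1, 0, 1, 1] sum 3, len 4
add 0: [1, 0, 1, 1, 0] sum 3, len 5
add 7: [1, 0, 1, 1, 0, 7] sum 10, len 6
add 7: [1, 0, 1, 1, 0, 7, 7] sum 17, len 7
add 9: [7, 9] sum 16, len 2
add 5: [9, 5] sum 14, len 2
add 3: [9, 5, 3] sum 17, len 3
add 6: [5, 3, 6] sum 14, len 3
add 8: [3, 6, 8] sum 17, len 3
add 0: [3, 6, 8, 0] sum 17, len 4
add 9: [8, 0, 9] sum 17, len 3
add 9: [9] sum 9, len 1
add 5: [9, 5] sum 14, len 2
add 5: [5, 5] sum 10, len 2
Longest length seen: 7.

7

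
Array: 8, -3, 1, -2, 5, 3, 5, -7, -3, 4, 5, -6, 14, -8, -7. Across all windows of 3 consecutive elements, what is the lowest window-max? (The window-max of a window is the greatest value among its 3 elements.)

[8, -3, 1] → max 8
[-3, 1, -2] → max 1
[1, -2, 5] → max 5
[-2, 5, 3] → max 5
[5, 3, 5] → max 5
[3, 5, -7] → max 5
[5, -7, -3] → max 5
[-7, -3, 4] → max 4
[-3, 4, 5] → max 5
[4, 5, -6] → max 5
[5, -6, 14] → max 14
[-6, 14, -8] → max 14
[14, -8, -7] → max 14
Lowest of these is 1.

1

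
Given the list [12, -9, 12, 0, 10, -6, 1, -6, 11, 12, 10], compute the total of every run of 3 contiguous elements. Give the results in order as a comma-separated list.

15, 3, 22, 4, 5, -11, 6, 17, 33

(12, -9, 12) → sum 15
(-9, 12, 0) → sum 3
(12, 0, 10) → sum 22
(0, 10, -6) → sum 4
(10, -6, 1) → sum 5
(-6, 1, -6) → sum -11
(1, -6, 11) → sum 6
(-6, 11, 12) → sum 17
(11, 12, 10) → sum 33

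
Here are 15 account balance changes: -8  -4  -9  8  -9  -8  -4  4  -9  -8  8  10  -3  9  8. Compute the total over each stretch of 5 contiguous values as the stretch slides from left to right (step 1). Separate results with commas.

-22, -22, -22, -9, -26, -25, -9, 5, -2, 16, 32

Sliding a size-5 window across the 15 values:
-8 -4 -9 8 -9 → sum -22
-4 -9 8 -9 -8 → sum -22
-9 8 -9 -8 -4 → sum -22
8 -9 -8 -4 4 → sum -9
-9 -8 -4 4 -9 → sum -26
-8 -4 4 -9 -8 → sum -25
-4 4 -9 -8 8 → sum -9
4 -9 -8 8 10 → sum 5
-9 -8 8 10 -3 → sum -2
-8 8 10 -3 9 → sum 16
8 10 -3 9 8 → sum 32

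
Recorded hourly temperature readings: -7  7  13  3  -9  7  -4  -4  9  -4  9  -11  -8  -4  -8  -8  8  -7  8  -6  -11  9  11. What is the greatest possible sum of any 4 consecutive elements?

[-7, 7, 13, 3] → sum 16
[7, 13, 3, -9] → sum 14
[13, 3, -9, 7] → sum 14
[3, -9, 7, -4] → sum -3
[-9, 7, -4, -4] → sum -10
[7, -4, -4, 9] → sum 8
[-4, -4, 9, -4] → sum -3
[-4, 9, -4, 9] → sum 10
[9, -4, 9, -11] → sum 3
[-4, 9, -11, -8] → sum -14
[9, -11, -8, -4] → sum -14
[-11, -8, -4, -8] → sum -31
[-8, -4, -8, -8] → sum -28
[-4, -8, -8, 8] → sum -12
[-8, -8, 8, -7] → sum -15
[-8, 8, -7, 8] → sum 1
[8, -7, 8, -6] → sum 3
[-7, 8, -6, -11] → sum -16
[8, -6, -11, 9] → sum 0
[-6, -11, 9, 11] → sum 3
Greatest of these is 16.

16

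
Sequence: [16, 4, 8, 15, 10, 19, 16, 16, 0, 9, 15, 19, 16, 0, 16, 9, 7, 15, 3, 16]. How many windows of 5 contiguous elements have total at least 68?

2

(16, 4, 8, 15, 10) → sum 53
(4, 8, 15, 10, 19) → sum 56
(8, 15, 10, 19, 16) → sum 68  ≥ 68 ✓
(15, 10, 19, 16, 16) → sum 76  ≥ 68 ✓
(10, 19, 16, 16, 0) → sum 61
(19, 16, 16, 0, 9) → sum 60
(16, 16, 0, 9, 15) → sum 56
(16, 0, 9, 15, 19) → sum 59
(0, 9, 15, 19, 16) → sum 59
(9, 15, 19, 16, 0) → sum 59
(15, 19, 16, 0, 16) → sum 66
(19, 16, 0, 16, 9) → sum 60
(16, 0, 16, 9, 7) → sum 48
(0, 16, 9, 7, 15) → sum 47
(16, 9, 7, 15, 3) → sum 50
(9, 7, 15, 3, 16) → sum 50
2 windows satisfy the condition.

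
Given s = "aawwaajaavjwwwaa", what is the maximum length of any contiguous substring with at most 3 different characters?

9

[a] 1 distinct, len 1
[a, a] 1 distinct, len 2
[a, a, w] 2 distinct, len 3
[a, a, w, w] 2 distinct, len 4
[a, a, w, w, a] 2 distinct, len 5
[a, a, w, w, a, a] 2 distinct, len 6
[a, a, w, w, a, a, j] 3 distinct, len 7
[a, a, w, w, a, a, j, a] 3 distinct, len 8
[a, a, w, w, a, a, j, a, a] 3 distinct, len 9
[a, a, j, a, a, v] 3 distinct, len 6
[a, a, j, a, a, v, j] 3 distinct, len 7
[v, j, w] 3 distinct, len 3
[v, j, w, w] 3 distinct, len 4
[v, j, w, w, w] 3 distinct, len 5
[j, w, w, w, a] 3 distinct, len 5
[j, w, w, w, a, a] 3 distinct, len 6
Longest length with ≤3 distinct: 9.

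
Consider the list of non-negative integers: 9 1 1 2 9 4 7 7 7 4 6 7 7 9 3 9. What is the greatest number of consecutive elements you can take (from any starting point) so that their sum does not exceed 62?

add 9: [9] sum 9, len 1
add 1: [9, 1] sum 10, len 2
add 1: [9, 1, 1] sum 11, len 3
add 2: [9, 1, 1, 2] sum 13, len 4
add 9: [9, 1, 1, 2, 9] sum 22, len 5
add 4: [9, 1, 1, 2, 9, 4] sum 26, len 6
add 7: [9, 1, 1, 2, 9, 4, 7] sum 33, len 7
add 7: [9, 1, 1, 2, 9, 4, 7, 7] sum 40, len 8
add 7: [9, 1, 1, 2, 9, 4, 7, 7, 7] sum 47, len 9
add 4: [9, 1, 1, 2, 9, 4, 7, 7, 7, 4] sum 51, len 10
add 6: [9, 1, 1, 2, 9, 4, 7, 7, 7, 4, 6] sum 57, len 11
add 7: [1, 1, 2, 9, 4, 7, 7, 7, 4, 6, 7] sum 55, len 11
add 7: [1, 1, 2, 9, 4, 7, 7, 7, 4, 6, 7, 7] sum 62, len 12
add 9: [4, 7, 7, 7, 4, 6, 7, 7, 9] sum 58, len 9
add 3: [4, 7, 7, 7, 4, 6, 7, 7, 9, 3] sum 61, len 10
add 9: [7, 7, 4, 6, 7, 7, 9, 3, 9] sum 59, len 9
Longest length seen: 12.

12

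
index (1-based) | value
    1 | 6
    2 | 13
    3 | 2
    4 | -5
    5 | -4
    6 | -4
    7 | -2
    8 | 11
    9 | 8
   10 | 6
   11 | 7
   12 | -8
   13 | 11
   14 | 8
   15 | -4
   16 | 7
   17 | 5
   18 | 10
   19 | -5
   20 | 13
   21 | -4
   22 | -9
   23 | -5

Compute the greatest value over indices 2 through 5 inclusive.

13

Elements at indices 2..5: 13, 2, -5, -4
max(13, 2, -5, -4) = 13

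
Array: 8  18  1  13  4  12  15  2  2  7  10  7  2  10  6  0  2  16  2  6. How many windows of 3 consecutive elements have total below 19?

6

(8, 18, 1) → sum 27
(18, 1, 13) → sum 32
(1, 13, 4) → sum 18  < 19 ✓
(13, 4, 12) → sum 29
(4, 12, 15) → sum 31
(12, 15, 2) → sum 29
(15, 2, 2) → sum 19
(2, 2, 7) → sum 11  < 19 ✓
(2, 7, 10) → sum 19
(7, 10, 7) → sum 24
(10, 7, 2) → sum 19
(7, 2, 10) → sum 19
(2, 10, 6) → sum 18  < 19 ✓
(10, 6, 0) → sum 16  < 19 ✓
(6, 0, 2) → sum 8  < 19 ✓
(0, 2, 16) → sum 18  < 19 ✓
(2, 16, 2) → sum 20
(16, 2, 6) → sum 24
6 windows satisfy the condition.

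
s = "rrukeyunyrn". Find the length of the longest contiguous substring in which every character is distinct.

5

[r] len 1
[r] len 1
[r, u] len 2
[r, u, k] len 3
[r, u, k, e] len 4
[r, u, k, e, y] len 5
[k, e, y, u] len 4
[k, e, y, u, n] len 5
[u, n, y] len 3
[u, n, y, r] len 4
[y, r, n] len 3
Longest all-distinct length: 5.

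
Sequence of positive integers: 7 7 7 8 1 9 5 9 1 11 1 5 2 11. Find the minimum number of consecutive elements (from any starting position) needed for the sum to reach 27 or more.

4

Extend right; whenever the sum reaches 27, record the length and shrink from the left:
add 7: running sum 7 < 27
add 7: running sum 14 < 27
add 7: running sum 21 < 27
add 8: shortest ending here [7, 7, 7, 8] sum 29, len 4
add 1: shortest ending here [7, 7, 7, 8, 1] sum 30, len 5
add 9: shortest ending here [7, 7, 8, 1, 9] sum 32, len 5
add 5: shortest ending here [7, 8, 1, 9, 5] sum 30, len 5
add 9: shortest ending here [8, 1, 9, 5, 9] sum 32, len 5
add 1: shortest ending here [8, 1, 9, 5, 9, 1] sum 33, len 6
add 11: shortest ending here [9, 5, 9, 1, 11] sum 35, len 5
add 1: shortest ending here [5, 9, 1, 11, 1] sum 27, len 5
add 5: shortest ending here [9, 1, 11, 1, 5] sum 27, len 5
add 2: shortest ending here [9, 1, 11, 1, 5, 2] sum 29, len 6
add 11: shortest ending here [11, 1, 5, 2, 11] sum 30, len 5
Shortest qualifying length: 4.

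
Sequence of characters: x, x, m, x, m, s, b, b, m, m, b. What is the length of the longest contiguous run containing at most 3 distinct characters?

7

[x] 1 distinct, len 1
[x, x] 1 distinct, len 2
[x, x, m] 2 distinct, len 3
[x, x, m, x] 2 distinct, len 4
[x, x, m, x, m] 2 distinct, len 5
[x, x, m, x, m, s] 3 distinct, len 6
[m, s, b] 3 distinct, len 3
[m, s, b, b] 3 distinct, len 4
[m, s, b, b, m] 3 distinct, len 5
[m, s, b, b, m, m] 3 distinct, len 6
[m, s, b, b, m, m, b] 3 distinct, len 7
Longest length with ≤3 distinct: 7.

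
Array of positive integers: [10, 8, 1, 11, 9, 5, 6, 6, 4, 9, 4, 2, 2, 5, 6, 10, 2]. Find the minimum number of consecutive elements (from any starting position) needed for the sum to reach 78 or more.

Extend right; whenever the sum reaches 78, record the length and shrink from the left:
add 10: running sum 10 < 78
add 8: running sum 18 < 78
add 1: running sum 19 < 78
add 11: running sum 30 < 78
add 9: running sum 39 < 78
add 5: running sum 44 < 78
add 6: running sum 50 < 78
add 6: running sum 56 < 78
add 4: running sum 60 < 78
add 9: running sum 69 < 78
add 4: running sum 73 < 78
add 2: running sum 75 < 78
add 2: running sum 77 < 78
add 5: shortest ending here [10, 8, 1, 11, 9, 5, 6, 6, 4, 9, 4, 2, 2, 5] sum 82, len 14
add 6: shortest ending here [8, 1, 11, 9, 5, 6, 6, 4, 9, 4, 2, 2, 5, 6] sum 78, len 14
add 10: shortest ending here [11, 9, 5, 6, 6, 4, 9, 4, 2, 2, 5, 6, 10] sum 79, len 13
add 2: shortest ending here [11, 9, 5, 6, 6, 4, 9, 4, 2, 2, 5, 6, 10, 2] sum 81, len 14
Shortest qualifying length: 13.

13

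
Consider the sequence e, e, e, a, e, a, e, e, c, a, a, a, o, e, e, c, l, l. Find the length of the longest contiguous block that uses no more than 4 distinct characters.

16

add e: window [e] (1 distinct), len 1
add e: window [e, e] (1 distinct), len 2
add e: window [e, e, e] (1 distinct), len 3
add a: window [e, e, e, a] (2 distinct), len 4
add e: window [e, e, e, a, e] (2 distinct), len 5
add a: window [e, e, e, a, e, a] (2 distinct), len 6
add e: window [e, e, e, a, e, a, e] (2 distinct), len 7
add e: window [e, e, e, a, e, a, e, e] (2 distinct), len 8
add c: window [e, e, e, a, e, a, e, e, c] (3 distinct), len 9
add a: window [e, e, e, a, e, a, e, e, c, a] (3 distinct), len 10
add a: window [e, e, e, a, e, a, e, e, c, a, a] (3 distinct), len 11
add a: window [e, e, e, a, e, a, e, e, c, a, a, a] (3 distinct), len 12
add o: window [e, e, e, a, e, a, e, e, c, a, a, a, o] (4 distinct), len 13
add e: window [e, e, e, a, e, a, e, e, c, a, a, a, o, e] (4 distinct), len 14
add e: window [e, e, e, a, e, a, e, e, c, a, a, a, o, e, e] (4 distinct), len 15
add c: window [e, e, e, a, e, a, e, e, c, a, a, a, o, e, e, c] (4 distinct), len 16
add l: window [o, e, e, c, l] (4 distinct), len 5
add l: window [o, e, e, c, l, l] (4 distinct), len 6
Longest length with ≤4 distinct: 16.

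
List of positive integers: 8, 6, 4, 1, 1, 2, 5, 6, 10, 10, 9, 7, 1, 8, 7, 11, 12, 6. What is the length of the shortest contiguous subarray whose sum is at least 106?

17

Extend right; whenever the sum reaches 106, record the length and shrink from the left:
add 8: running sum 8 < 106
add 6: running sum 14 < 106
add 4: running sum 18 < 106
add 1: running sum 19 < 106
add 1: running sum 20 < 106
add 2: running sum 22 < 106
add 5: running sum 27 < 106
add 6: running sum 33 < 106
add 10: running sum 43 < 106
add 10: running sum 53 < 106
add 9: running sum 62 < 106
add 7: running sum 69 < 106
add 1: running sum 70 < 106
add 8: running sum 78 < 106
add 7: running sum 85 < 106
add 11: running sum 96 < 106
end 16: [8, 6, 4, 1, 1, 2, 5, 6, 10, 10, 9, 7, 1, 8, 7, 11, 12] sum 108, len 17
end 17: [6, 4, 1, 1, 2, 5, 6, 10, 10, 9, 7, 1, 8, 7, 11, 12, 6] sum 106, len 17
Shortest qualifying length: 17.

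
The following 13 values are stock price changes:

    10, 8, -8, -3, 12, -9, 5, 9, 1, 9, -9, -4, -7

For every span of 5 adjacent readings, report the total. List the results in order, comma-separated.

19, 0, -3, 14, 18, 15, 15, 6, -10

(10, 8, -8, -3, 12) → sum 19
(8, -8, -3, 12, -9) → sum 0
(-8, -3, 12, -9, 5) → sum -3
(-3, 12, -9, 5, 9) → sum 14
(12, -9, 5, 9, 1) → sum 18
(-9, 5, 9, 1, 9) → sum 15
(5, 9, 1, 9, -9) → sum 15
(9, 1, 9, -9, -4) → sum 6
(1, 9, -9, -4, -7) → sum -10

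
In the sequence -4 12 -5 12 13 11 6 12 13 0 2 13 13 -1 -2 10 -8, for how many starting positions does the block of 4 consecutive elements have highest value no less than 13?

(-4, 12, -5, 12) → max 12
(12, -5, 12, 13) → max 13  ≥ 13 ✓
(-5, 12, 13, 11) → max 13  ≥ 13 ✓
(12, 13, 11, 6) → max 13  ≥ 13 ✓
(13, 11, 6, 12) → max 13  ≥ 13 ✓
(11, 6, 12, 13) → max 13  ≥ 13 ✓
(6, 12, 13, 0) → max 13  ≥ 13 ✓
(12, 13, 0, 2) → max 13  ≥ 13 ✓
(13, 0, 2, 13) → max 13  ≥ 13 ✓
(0, 2, 13, 13) → max 13  ≥ 13 ✓
(2, 13, 13, -1) → max 13  ≥ 13 ✓
(13, 13, -1, -2) → max 13  ≥ 13 ✓
(13, -1, -2, 10) → max 13  ≥ 13 ✓
(-1, -2, 10, -8) → max 10
12 windows satisfy the condition.

12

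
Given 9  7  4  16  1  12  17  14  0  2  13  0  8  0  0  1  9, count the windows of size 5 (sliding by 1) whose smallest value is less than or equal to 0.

[9, 7, 4, 16, 1] → min 1
[7, 4, 16, 1, 12] → min 1
[4, 16, 1, 12, 17] → min 1
[16, 1, 12, 17, 14] → min 1
[1, 12, 17, 14, 0] → min 0  ≤ 0 ✓
[12, 17, 14, 0, 2] → min 0  ≤ 0 ✓
[17, 14, 0, 2, 13] → min 0  ≤ 0 ✓
[14, 0, 2, 13, 0] → min 0  ≤ 0 ✓
[0, 2, 13, 0, 8] → min 0  ≤ 0 ✓
[2, 13, 0, 8, 0] → min 0  ≤ 0 ✓
[13, 0, 8, 0, 0] → min 0  ≤ 0 ✓
[0, 8, 0, 0, 1] → min 0  ≤ 0 ✓
[8, 0, 0, 1, 9] → min 0  ≤ 0 ✓
9 windows satisfy the condition.

9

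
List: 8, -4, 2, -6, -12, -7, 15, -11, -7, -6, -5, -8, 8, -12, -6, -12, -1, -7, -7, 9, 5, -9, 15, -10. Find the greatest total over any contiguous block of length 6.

6

(8, -4, 2, -6, -12, -7) → sum -19
(-4, 2, -6, -12, -7, 15) → sum -12
(2, -6, -12, -7, 15, -11) → sum -19
(-6, -12, -7, 15, -11, -7) → sum -28
(-12, -7, 15, -11, -7, -6) → sum -28
(-7, 15, -11, -7, -6, -5) → sum -21
(15, -11, -7, -6, -5, -8) → sum -22
(-11, -7, -6, -5, -8, 8) → sum -29
(-7, -6, -5, -8, 8, -12) → sum -30
(-6, -5, -8, 8, -12, -6) → sum -29
(-5, -8, 8, -12, -6, -12) → sum -35
(-8, 8, -12, -6, -12, -1) → sum -31
(8, -12, -6, -12, -1, -7) → sum -30
(-12, -6, -12, -1, -7, -7) → sum -45
(-6, -12, -1, -7, -7, 9) → sum -24
(-12, -1, -7, -7, 9, 5) → sum -13
(-1, -7, -7, 9, 5, -9) → sum -10
(-7, -7, 9, 5, -9, 15) → sum 6
(-7, 9, 5, -9, 15, -10) → sum 3
Greatest of these is 6.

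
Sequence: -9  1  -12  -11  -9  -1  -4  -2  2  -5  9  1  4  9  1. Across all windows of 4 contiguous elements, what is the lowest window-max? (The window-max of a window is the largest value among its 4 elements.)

-1

Window maxs for each of the 12 positions:
-9 1 -12 -11 → max 1
1 -12 -11 -9 → max 1
-12 -11 -9 -1 → max -1
-11 -9 -1 -4 → max -1
-9 -1 -4 -2 → max -1
-1 -4 -2 2 → max 2
-4 -2 2 -5 → max 2
-2 2 -5 9 → max 9
2 -5 9 1 → max 9
-5 9 1 4 → max 9
9 1 4 9 → max 9
1 4 9 1 → max 9
Lowest of these is -1.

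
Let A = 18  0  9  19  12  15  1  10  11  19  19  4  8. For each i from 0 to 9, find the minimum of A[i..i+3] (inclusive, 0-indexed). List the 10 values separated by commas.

18 0 9 19 → min 0
0 9 19 12 → min 0
9 19 12 15 → min 9
19 12 15 1 → min 1
12 15 1 10 → min 1
15 1 10 11 → min 1
1 10 11 19 → min 1
10 11 19 19 → min 10
11 19 19 4 → min 4
19 19 4 8 → min 4

0, 0, 9, 1, 1, 1, 1, 10, 4, 4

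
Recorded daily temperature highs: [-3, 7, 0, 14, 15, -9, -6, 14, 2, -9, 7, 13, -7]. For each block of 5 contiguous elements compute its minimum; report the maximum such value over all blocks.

[-3, 7, 0, 14, 15] → min -3
[7, 0, 14, 15, -9] → min -9
[0, 14, 15, -9, -6] → min -9
[14, 15, -9, -6, 14] → min -9
[15, -9, -6, 14, 2] → min -9
[-9, -6, 14, 2, -9] → min -9
[-6, 14, 2, -9, 7] → min -9
[14, 2, -9, 7, 13] → min -9
[2, -9, 7, 13, -7] → min -9
Maximum of these is -3.

-3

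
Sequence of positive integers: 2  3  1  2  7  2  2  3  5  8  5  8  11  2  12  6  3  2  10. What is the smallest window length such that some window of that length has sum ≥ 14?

2

add 2: running sum 2 < 14
add 3: running sum 5 < 14
add 1: running sum 6 < 14
add 2: running sum 8 < 14
end 4: [2, 3, 1, 2, 7] sum 15, len 5
end 5: [3, 1, 2, 7, 2] sum 15, len 5
end 6: [1, 2, 7, 2, 2] sum 14, len 5
end 7: [7, 2, 2, 3] sum 14, len 4
end 8: [7, 2, 2, 3, 5] sum 19, len 5
end 9: [3, 5, 8] sum 16, len 3
end 10: [5, 8, 5] sum 18, len 3
end 11: [8, 5, 8] sum 21, len 3
end 12: [8, 11] sum 19, len 2
end 13: [8, 11, 2] sum 21, len 3
end 14: [2, 12] sum 14, len 2
end 15: [12, 6] sum 18, len 2
end 16: [12, 6, 3] sum 21, len 3
end 17: [12, 6, 3, 2] sum 23, len 4
end 18: [3, 2, 10] sum 15, len 3
Shortest qualifying length: 2.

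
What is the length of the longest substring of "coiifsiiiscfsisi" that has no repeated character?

[c] len 1
[c, o] len 2
[c, o, i] len 3
[i] len 1
[i, f] len 2
[i, f, s] len 3
[f, s, i] len 3
[i] len 1
[i] len 1
[i, s] len 2
[i, s, c] len 3
[i, s, c, f] len 4
[c, f, s] len 3
[c, f, s, i] len 4
[i, s] len 2
[s, i] len 2
Longest all-distinct length: 4.

4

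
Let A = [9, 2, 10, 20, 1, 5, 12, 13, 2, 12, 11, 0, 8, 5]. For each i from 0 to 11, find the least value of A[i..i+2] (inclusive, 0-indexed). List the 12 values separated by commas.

2, 2, 1, 1, 1, 5, 2, 2, 2, 0, 0, 0

Sliding a size-3 window across the 14 values:
9 2 10 → min 2
2 10 20 → min 2
10 20 1 → min 1
20 1 5 → min 1
1 5 12 → min 1
5 12 13 → min 5
12 13 2 → min 2
13 2 12 → min 2
2 12 11 → min 2
12 11 0 → min 0
11 0 8 → min 0
0 8 5 → min 0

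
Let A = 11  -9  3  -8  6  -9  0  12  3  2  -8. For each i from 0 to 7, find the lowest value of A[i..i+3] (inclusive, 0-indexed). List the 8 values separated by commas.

[11, -9, 3, -8] → min -9
[-9, 3, -8, 6] → min -9
[3, -8, 6, -9] → min -9
[-8, 6, -9, 0] → min -9
[6, -9, 0, 12] → min -9
[-9, 0, 12, 3] → min -9
[0, 12, 3, 2] → min 0
[12, 3, 2, -8] → min -8

-9, -9, -9, -9, -9, -9, 0, -8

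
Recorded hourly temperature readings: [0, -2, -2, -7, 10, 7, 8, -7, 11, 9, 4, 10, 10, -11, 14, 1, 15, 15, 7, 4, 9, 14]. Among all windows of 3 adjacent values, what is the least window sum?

[0, -2, -2] → sum -4
[-2, -2, -7] → sum -11
[-2, -7, 10] → sum 1
[-7, 10, 7] → sum 10
[10, 7, 8] → sum 25
[7, 8, -7] → sum 8
[8, -7, 11] → sum 12
[-7, 11, 9] → sum 13
[11, 9, 4] → sum 24
[9, 4, 10] → sum 23
[4, 10, 10] → sum 24
[10, 10, -11] → sum 9
[10, -11, 14] → sum 13
[-11, 14, 1] → sum 4
[14, 1, 15] → sum 30
[1, 15, 15] → sum 31
[15, 15, 7] → sum 37
[15, 7, 4] → sum 26
[7, 4, 9] → sum 20
[4, 9, 14] → sum 27
Least of these is -11.

-11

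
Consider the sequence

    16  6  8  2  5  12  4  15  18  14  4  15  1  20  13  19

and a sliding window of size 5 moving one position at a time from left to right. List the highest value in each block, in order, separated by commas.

16, 12, 12, 15, 18, 18, 18, 18, 18, 20, 20, 20

16 6 8 2 5 → max 16
6 8 2 5 12 → max 12
8 2 5 12 4 → max 12
2 5 12 4 15 → max 15
5 12 4 15 18 → max 18
12 4 15 18 14 → max 18
4 15 18 14 4 → max 18
15 18 14 4 15 → max 18
18 14 4 15 1 → max 18
14 4 15 1 20 → max 20
4 15 1 20 13 → max 20
15 1 20 13 19 → max 20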